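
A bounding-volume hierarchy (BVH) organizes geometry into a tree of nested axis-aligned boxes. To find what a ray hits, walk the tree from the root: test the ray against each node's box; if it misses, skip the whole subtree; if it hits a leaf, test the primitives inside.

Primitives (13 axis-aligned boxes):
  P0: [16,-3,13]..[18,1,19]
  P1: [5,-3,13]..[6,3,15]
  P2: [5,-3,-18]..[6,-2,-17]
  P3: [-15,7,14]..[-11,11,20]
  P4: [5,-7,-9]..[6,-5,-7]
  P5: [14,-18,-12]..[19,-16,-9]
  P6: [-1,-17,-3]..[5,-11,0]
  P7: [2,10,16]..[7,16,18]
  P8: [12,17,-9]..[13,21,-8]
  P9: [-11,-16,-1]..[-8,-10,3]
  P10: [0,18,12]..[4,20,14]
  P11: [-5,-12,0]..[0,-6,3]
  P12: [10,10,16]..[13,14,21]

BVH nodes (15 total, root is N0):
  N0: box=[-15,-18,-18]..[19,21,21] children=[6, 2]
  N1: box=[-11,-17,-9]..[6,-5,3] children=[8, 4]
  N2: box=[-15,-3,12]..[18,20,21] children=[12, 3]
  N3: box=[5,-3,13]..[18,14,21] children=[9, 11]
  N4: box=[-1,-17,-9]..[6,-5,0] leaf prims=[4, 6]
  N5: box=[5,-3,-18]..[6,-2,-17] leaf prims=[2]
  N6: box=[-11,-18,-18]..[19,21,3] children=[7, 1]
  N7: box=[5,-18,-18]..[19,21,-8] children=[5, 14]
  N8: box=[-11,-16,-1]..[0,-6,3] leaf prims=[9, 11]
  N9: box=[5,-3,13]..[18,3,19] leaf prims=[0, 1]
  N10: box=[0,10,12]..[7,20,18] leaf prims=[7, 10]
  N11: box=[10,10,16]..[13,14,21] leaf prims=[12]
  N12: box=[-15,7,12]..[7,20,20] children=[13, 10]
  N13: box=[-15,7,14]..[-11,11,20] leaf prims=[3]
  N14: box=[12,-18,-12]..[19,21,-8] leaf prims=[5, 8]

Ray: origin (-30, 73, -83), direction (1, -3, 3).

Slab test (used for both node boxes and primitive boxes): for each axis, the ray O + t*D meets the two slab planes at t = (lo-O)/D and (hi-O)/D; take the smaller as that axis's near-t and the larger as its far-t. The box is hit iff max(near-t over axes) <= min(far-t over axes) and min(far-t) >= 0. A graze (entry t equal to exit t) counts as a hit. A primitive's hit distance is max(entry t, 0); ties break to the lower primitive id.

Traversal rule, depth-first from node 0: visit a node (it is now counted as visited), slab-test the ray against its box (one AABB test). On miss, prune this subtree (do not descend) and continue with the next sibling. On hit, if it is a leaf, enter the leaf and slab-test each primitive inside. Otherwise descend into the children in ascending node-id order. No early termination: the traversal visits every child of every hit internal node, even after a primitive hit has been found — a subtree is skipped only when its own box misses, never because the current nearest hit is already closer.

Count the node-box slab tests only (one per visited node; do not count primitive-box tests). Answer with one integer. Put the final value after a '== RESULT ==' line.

Trace the traversal:
N0 x:[15,49] y:[52/3,91/3] z:[65/3,104/3] -> hit [65/3,91/3], descend [2, 6]
  N2 x:[15,48] y:[53/3,76/3] z:[95/3,104/3] -> miss, prune
  N6 x:[19,49] y:[52/3,91/3] z:[65/3,86/3] -> hit [65/3,86/3], descend [1, 7]
    N1 x:[19,36] y:[26,30] z:[74/3,86/3] -> hit [26,86/3], descend [4, 8]
      N4 x:[29,36] y:[26,30] z:[74/3,83/3] -> miss, prune
      N8 x:[19,30] y:[79/3,89/3] z:[82/3,86/3] -> hit [82/3,86/3] leaf, test {P9(miss), P11@t=83/3}
    N7 x:[35,49] y:[52/3,91/3] z:[65/3,25] -> miss, prune

7 AABB tests over nodes [0, 2, 6, 1, 4, 8, 7]; 1 leaf entered; closest P11.

== RESULT ==
7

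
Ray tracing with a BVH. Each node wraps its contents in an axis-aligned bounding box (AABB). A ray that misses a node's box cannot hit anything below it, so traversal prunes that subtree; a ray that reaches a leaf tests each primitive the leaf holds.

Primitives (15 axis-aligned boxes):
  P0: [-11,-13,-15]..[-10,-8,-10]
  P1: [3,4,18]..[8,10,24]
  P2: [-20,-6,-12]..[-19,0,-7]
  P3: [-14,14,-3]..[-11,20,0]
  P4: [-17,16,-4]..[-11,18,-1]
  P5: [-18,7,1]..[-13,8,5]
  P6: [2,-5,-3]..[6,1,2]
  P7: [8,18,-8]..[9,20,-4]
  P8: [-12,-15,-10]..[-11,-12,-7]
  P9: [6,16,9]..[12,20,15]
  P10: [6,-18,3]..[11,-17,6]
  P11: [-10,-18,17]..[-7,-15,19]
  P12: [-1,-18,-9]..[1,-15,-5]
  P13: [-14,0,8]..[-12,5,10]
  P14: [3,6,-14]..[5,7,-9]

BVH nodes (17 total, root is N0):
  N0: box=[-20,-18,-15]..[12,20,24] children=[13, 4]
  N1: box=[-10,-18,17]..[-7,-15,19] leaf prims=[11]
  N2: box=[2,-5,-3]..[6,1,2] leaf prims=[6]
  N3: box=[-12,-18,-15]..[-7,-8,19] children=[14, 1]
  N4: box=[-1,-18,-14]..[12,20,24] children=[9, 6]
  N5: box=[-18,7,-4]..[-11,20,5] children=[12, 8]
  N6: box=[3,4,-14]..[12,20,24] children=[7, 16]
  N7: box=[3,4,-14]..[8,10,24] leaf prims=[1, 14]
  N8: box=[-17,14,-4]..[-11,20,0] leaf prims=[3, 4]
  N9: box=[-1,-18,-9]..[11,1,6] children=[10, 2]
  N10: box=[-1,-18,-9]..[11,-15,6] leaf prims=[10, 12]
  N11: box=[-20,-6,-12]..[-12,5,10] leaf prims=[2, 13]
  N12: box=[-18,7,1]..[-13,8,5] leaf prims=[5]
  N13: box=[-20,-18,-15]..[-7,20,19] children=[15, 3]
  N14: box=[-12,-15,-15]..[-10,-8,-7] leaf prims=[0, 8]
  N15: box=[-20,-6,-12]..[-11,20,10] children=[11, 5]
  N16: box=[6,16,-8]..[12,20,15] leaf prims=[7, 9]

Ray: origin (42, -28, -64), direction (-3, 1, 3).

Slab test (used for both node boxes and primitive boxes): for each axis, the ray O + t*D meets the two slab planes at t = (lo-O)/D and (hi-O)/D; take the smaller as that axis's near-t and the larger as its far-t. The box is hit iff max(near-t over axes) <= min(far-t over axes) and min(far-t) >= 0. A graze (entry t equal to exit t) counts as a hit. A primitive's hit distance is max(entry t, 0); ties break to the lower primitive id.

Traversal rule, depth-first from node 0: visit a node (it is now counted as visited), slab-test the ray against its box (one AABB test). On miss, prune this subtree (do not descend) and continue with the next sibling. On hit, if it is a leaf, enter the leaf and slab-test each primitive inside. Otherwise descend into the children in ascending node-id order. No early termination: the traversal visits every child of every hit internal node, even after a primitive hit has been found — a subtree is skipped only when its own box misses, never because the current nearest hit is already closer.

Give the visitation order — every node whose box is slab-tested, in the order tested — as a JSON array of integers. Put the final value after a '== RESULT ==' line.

Trace the traversal:
N0 x:[10,62/3] y:[10,48] z:[49/3,88/3] -> hit [49/3,62/3], descend [4, 13]
  N4 x:[10,43/3] y:[10,48] z:[50/3,88/3] -> miss, prune
  N13 x:[49/3,62/3] y:[10,48] z:[49/3,83/3] -> hit [49/3,62/3], descend [3, 15]
    N3 x:[49/3,18] y:[10,20] z:[49/3,83/3] -> hit [49/3,18], descend [1, 14]
      N1 x:[49/3,52/3] y:[10,13] z:[27,83/3] -> miss, prune
      N14 x:[52/3,18] y:[13,20] z:[49/3,19] -> hit [52/3,18] leaf, test {P0@t=52/3, P8(miss)}
    N15 x:[53/3,62/3] y:[22,48] z:[52/3,74/3] -> miss, prune

order=[0, 4, 13, 3, 1, 14, 15]  |boxes|=7  |leaves|=1  hit=P0

== RESULT ==
[0, 4, 13, 3, 1, 14, 15]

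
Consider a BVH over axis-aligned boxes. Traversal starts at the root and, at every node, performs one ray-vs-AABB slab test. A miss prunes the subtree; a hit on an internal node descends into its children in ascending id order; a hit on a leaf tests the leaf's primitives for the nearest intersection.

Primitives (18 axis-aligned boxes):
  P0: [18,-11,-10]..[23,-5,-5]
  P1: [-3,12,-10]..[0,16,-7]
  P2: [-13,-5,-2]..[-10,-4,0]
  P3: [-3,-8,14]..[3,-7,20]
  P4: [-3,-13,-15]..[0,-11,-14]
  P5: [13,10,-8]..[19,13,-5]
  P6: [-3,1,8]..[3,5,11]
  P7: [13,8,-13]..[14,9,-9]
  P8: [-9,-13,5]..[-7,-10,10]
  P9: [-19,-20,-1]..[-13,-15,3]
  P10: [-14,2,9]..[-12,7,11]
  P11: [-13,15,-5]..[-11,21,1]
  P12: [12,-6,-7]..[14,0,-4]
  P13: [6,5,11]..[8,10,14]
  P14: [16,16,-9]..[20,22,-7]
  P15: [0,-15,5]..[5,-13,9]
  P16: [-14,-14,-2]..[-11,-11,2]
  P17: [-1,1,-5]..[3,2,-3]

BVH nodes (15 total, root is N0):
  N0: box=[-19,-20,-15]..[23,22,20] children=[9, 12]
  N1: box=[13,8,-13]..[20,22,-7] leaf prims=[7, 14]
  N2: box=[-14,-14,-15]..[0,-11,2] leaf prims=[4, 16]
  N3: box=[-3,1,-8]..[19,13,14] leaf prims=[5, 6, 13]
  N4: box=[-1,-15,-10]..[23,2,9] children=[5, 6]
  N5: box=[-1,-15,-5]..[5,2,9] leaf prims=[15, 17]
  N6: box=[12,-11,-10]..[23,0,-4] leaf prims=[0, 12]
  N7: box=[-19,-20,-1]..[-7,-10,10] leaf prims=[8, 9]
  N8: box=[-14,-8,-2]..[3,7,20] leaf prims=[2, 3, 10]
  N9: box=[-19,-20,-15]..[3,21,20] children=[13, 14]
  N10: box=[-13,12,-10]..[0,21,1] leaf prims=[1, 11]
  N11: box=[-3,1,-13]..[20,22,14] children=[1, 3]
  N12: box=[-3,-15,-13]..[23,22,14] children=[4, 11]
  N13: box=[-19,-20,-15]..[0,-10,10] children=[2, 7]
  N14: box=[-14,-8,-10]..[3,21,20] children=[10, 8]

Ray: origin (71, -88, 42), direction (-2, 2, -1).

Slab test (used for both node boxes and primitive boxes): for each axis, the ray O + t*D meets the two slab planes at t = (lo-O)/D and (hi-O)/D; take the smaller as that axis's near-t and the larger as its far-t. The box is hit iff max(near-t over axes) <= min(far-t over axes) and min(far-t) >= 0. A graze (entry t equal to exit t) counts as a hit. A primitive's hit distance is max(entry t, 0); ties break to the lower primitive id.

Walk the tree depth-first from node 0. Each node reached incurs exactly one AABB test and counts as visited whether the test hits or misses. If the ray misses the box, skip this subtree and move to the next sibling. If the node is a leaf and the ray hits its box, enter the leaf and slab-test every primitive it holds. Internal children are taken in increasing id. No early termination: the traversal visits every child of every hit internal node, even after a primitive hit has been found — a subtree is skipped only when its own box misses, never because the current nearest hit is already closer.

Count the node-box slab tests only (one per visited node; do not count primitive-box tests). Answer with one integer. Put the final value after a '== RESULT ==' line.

Traverse from the root:
N0 x:[24,45] y:[34,55] z:[22,57] -> hit [34,45], descend [9, 12]
  N9 x:[34,45] y:[34,109/2] z:[22,57] -> hit [34,45], descend [13, 14]
    N13 x:[71/2,45] y:[34,39] z:[32,57] -> hit [71/2,39], descend [2, 7]
      N2 x:[71/2,85/2] y:[37,77/2] z:[40,57] -> miss, prune
      N7 x:[39,45] y:[34,39] z:[32,43] -> hit [39,39] leaf, test {P8(miss), P9(miss)}
    N14 x:[34,85/2] y:[40,109/2] z:[22,52] -> hit [40,85/2], descend [8, 10]
      N8 x:[34,85/2] y:[40,95/2] z:[22,44] -> hit [40,85/2] leaf, test {P2@t=42, P3(miss), P10(miss)}
      N10 x:[71/2,42] y:[50,109/2] z:[41,52] -> miss, prune
  N12 x:[24,37] y:[73/2,55] z:[28,55] -> hit [73/2,37], descend [4, 11]
    N4 x:[24,36] y:[73/2,45] z:[33,52] -> miss, prune
    N11 x:[51/2,37] y:[89/2,55] z:[28,55] -> miss, prune

11 AABB tests over nodes [0, 9, 13, 2, 7, 14, 8, 10, 12, 4, 11]; 2 leaves entered; closest P2.

== RESULT ==
11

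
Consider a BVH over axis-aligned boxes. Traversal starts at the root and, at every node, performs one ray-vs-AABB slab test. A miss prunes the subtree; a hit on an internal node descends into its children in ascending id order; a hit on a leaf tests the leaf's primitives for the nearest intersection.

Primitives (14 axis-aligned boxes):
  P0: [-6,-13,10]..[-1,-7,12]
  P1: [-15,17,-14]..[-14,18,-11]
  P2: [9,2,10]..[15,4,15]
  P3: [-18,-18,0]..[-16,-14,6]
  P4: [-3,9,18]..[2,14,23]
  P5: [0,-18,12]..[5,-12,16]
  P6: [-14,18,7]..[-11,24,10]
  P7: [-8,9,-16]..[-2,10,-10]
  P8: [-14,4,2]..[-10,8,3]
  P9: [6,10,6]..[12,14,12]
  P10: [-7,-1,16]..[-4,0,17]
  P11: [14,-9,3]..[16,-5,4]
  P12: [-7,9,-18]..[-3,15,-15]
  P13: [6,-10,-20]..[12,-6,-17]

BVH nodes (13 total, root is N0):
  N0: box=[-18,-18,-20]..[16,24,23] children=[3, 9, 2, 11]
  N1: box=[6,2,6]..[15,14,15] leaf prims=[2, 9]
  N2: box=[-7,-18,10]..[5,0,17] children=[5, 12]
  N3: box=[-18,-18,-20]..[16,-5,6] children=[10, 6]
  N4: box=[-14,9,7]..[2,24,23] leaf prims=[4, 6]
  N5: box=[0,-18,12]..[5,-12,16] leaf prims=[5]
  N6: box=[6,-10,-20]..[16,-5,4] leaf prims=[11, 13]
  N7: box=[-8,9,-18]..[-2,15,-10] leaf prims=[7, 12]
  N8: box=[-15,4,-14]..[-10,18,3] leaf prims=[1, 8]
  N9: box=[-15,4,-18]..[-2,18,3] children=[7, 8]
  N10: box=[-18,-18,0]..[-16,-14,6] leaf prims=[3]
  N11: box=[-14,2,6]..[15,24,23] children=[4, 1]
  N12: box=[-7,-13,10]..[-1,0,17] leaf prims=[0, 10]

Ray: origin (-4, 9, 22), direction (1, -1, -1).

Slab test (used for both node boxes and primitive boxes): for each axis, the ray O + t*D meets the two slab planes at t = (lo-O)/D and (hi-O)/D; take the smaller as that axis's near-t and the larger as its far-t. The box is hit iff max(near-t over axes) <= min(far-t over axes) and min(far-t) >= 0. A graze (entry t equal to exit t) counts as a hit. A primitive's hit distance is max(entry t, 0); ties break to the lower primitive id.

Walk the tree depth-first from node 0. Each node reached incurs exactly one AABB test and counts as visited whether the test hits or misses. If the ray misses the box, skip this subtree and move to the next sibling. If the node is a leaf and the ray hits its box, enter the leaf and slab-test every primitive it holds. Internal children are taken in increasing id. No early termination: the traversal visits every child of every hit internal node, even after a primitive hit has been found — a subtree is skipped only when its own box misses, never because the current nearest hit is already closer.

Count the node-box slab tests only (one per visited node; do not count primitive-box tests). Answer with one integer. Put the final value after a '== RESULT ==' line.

Walk:
N0 x:[-14,20] y:[-15,27] z:[-1,42] -> hit [-1,20], descend [2, 3, 9, 11]
  N2 x:[-3,9] y:[9,27] z:[5,12] -> hit [9,9], descend [5, 12]
    N5 x:[4,9] y:[21,27] z:[6,10] -> miss, prune
    N12 x:[-3,3] y:[9,22] z:[5,12] -> miss, prune
  N3 x:[-14,20] y:[14,27] z:[16,42] -> hit [16,20], descend [6, 10]
    N6 x:[10,20] y:[14,19] z:[18,42] -> hit [18,19] leaf, test {P11@t=18, P13(miss)}
    N10 x:[-14,-12] y:[23,27] z:[16,22] -> miss, prune
  N9 x:[-11,2] y:[-9,5] z:[19,40] -> miss, prune
  N11 x:[-10,19] y:[-15,7] z:[-1,16] -> hit [-1,7], descend [1, 4]
    N1 x:[10,19] y:[-5,7] z:[7,16] -> miss, prune
    N4 x:[-10,6] y:[-15,0] z:[-1,15] -> hit [-1,0] leaf, test {P4(miss), P6(miss)}

11 AABB tests over nodes [0, 2, 5, 12, 3, 6, 10, 9, 11, 1, 4]; 2 leaves entered; closest P11.

== RESULT ==
11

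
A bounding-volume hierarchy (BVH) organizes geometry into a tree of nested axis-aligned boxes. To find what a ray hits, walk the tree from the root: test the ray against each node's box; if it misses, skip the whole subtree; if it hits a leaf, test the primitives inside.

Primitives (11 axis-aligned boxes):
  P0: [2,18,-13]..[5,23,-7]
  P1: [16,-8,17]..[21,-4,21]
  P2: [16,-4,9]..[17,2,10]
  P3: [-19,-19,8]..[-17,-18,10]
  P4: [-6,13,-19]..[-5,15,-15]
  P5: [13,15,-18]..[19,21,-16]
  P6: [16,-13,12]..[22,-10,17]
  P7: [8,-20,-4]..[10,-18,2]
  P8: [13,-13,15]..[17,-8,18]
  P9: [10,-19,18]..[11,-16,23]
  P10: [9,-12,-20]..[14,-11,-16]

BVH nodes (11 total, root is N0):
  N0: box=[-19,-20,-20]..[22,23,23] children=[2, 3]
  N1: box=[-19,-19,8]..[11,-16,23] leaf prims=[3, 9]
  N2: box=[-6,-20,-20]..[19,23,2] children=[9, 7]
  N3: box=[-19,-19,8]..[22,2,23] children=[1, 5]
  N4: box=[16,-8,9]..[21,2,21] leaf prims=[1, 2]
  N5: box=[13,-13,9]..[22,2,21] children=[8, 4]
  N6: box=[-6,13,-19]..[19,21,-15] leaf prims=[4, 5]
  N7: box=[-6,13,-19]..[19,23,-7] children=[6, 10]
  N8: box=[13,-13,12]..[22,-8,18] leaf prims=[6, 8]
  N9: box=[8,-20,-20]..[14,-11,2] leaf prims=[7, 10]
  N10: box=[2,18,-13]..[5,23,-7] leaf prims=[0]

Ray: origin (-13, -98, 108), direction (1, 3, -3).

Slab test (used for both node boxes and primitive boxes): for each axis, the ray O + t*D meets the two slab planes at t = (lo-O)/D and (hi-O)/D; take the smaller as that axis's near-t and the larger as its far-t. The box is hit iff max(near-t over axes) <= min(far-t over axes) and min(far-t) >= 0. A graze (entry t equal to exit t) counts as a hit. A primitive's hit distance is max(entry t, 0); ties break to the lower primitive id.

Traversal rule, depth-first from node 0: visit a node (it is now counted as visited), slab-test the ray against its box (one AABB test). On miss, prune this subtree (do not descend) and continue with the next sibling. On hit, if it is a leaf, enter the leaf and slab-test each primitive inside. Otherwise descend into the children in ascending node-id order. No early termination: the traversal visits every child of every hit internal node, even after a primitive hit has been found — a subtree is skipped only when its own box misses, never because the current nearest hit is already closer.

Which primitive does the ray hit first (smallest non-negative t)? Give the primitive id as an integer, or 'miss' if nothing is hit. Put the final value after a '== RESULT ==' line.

Trace the traversal:
N0 x:[-6,35] y:[26,121/3] z:[85/3,128/3] -> hit [85/3,35], descend [2, 3]
  N2 x:[7,32] y:[26,121/3] z:[106/3,128/3] -> miss, prune
  N3 x:[-6,35] y:[79/3,100/3] z:[85/3,100/3] -> hit [85/3,100/3], descend [1, 5]
    N1 x:[-6,24] y:[79/3,82/3] z:[85/3,100/3] -> miss, prune
    N5 x:[26,35] y:[85/3,100/3] z:[29,33] -> hit [29,33], descend [4, 8]
      N4 x:[29,34] y:[30,100/3] z:[29,33] -> hit [30,33] leaf, test {P1@t=30, P2(miss)}
      N8 x:[26,35] y:[85/3,30] z:[30,32] -> hit [30,30] leaf, test {P6(miss), P8@t=30}

7 AABB tests over nodes [0, 2, 3, 1, 5, 4, 8]; 2 leaves entered; closest P1.

== RESULT ==
1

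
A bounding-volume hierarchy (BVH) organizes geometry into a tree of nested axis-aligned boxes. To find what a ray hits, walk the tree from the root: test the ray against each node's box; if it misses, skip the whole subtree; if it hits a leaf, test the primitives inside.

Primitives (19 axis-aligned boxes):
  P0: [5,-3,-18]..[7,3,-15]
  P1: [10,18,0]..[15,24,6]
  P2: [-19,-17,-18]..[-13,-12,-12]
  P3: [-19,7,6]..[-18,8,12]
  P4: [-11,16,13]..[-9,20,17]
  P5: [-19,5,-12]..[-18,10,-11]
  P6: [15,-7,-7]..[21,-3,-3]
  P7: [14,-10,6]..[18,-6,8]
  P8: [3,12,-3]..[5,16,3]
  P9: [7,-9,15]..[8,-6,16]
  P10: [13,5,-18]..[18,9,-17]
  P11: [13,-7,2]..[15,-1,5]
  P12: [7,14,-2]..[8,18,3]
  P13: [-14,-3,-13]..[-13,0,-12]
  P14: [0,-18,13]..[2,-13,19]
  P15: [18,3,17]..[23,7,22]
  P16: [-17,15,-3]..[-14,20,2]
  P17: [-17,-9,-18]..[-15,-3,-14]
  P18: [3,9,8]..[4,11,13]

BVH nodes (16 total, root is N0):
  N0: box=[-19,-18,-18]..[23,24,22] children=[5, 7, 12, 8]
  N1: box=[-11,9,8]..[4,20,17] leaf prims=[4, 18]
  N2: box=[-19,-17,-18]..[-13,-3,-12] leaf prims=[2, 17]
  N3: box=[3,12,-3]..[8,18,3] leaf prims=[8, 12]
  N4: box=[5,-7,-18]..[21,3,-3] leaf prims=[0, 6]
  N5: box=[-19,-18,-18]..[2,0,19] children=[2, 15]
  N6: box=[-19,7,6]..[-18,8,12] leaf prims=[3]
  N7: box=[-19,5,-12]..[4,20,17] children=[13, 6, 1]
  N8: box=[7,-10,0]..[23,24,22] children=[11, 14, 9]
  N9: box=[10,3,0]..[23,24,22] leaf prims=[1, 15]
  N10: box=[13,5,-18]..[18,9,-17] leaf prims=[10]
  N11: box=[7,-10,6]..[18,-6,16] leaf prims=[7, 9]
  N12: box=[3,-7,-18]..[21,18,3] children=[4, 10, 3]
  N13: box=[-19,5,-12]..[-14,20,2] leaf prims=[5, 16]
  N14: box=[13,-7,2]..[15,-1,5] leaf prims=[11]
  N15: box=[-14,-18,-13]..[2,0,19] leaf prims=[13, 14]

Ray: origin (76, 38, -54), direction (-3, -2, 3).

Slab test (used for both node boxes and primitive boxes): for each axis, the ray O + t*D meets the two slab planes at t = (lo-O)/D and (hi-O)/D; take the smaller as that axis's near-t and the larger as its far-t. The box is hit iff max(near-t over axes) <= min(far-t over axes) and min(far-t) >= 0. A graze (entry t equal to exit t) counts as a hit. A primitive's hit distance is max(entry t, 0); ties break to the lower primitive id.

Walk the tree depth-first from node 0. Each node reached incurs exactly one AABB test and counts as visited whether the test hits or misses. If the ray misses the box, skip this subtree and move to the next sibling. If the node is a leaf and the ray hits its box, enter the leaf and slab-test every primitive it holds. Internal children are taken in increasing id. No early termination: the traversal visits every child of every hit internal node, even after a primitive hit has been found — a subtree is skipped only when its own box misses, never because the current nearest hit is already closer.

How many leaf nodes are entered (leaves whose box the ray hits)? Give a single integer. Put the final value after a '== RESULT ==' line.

Traverse from the root:
N0 x:[53/3,95/3] y:[7,28] z:[12,76/3] -> hit [53/3,76/3], descend [5, 7, 8, 12]
  N5 x:[74/3,95/3] y:[19,28] z:[12,73/3] -> miss, prune
  N7 x:[24,95/3] y:[9,33/2] z:[14,71/3] -> miss, prune
  N8 x:[53/3,23] y:[7,24] z:[18,76/3] -> hit [18,23], descend [9, 11, 14]
    N9 x:[53/3,22] y:[7,35/2] z:[18,76/3] -> miss, prune
    N11 x:[58/3,23] y:[22,24] z:[20,70/3] -> hit [22,23] leaf, test {P7(miss), P9@t=23}
    N14 x:[61/3,21] y:[39/2,45/2] z:[56/3,59/3] -> miss, prune
  N12 x:[55/3,73/3] y:[10,45/2] z:[12,19] -> hit [55/3,19], descend [3, 4, 10]
    N3 x:[68/3,73/3] y:[10,13] z:[17,19] -> miss, prune
    N4 x:[55/3,71/3] y:[35/2,45/2] z:[12,17] -> miss, prune
    N10 x:[58/3,21] y:[29/2,33/2] z:[12,37/3] -> miss, prune

11 AABB tests over nodes [0, 5, 7, 8, 9, 11, 14, 12, 3, 4, 10]; 1 leaf entered; closest P9.

== RESULT ==
1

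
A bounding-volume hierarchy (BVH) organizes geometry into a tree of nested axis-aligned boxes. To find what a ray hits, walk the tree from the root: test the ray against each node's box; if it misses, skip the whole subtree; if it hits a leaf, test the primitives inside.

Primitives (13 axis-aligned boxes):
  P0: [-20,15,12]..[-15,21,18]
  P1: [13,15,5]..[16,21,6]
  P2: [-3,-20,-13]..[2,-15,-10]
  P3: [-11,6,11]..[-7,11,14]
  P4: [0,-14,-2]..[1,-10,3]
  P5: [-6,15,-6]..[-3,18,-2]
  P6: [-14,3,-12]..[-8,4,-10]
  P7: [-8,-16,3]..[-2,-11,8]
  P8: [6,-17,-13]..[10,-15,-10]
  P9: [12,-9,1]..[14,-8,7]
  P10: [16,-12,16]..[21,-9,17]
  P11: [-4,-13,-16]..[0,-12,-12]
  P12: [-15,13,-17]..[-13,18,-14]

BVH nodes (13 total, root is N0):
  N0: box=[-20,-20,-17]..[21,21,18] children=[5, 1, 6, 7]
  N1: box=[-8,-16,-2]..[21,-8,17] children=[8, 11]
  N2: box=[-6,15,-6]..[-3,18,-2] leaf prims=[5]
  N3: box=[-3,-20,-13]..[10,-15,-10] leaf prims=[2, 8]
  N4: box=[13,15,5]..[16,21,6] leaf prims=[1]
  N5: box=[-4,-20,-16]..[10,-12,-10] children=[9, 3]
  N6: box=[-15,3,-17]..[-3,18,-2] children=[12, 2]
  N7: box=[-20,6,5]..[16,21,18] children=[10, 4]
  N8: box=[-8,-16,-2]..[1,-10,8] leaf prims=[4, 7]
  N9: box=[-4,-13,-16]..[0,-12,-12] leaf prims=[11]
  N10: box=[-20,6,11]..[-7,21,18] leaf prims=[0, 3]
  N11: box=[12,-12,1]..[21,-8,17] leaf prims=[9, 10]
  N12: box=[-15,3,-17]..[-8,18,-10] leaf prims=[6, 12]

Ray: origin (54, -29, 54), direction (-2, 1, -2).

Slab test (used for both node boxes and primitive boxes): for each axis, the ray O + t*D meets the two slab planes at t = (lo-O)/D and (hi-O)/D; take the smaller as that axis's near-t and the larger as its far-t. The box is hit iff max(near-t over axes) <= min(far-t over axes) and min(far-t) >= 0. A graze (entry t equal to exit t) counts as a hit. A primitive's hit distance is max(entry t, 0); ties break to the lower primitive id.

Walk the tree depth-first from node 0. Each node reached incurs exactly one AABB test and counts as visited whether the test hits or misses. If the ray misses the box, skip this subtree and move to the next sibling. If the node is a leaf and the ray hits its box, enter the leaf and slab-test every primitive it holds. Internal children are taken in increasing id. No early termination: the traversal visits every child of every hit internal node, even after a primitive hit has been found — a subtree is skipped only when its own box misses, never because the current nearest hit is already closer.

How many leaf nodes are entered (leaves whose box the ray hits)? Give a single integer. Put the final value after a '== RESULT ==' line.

Traverse from the root:
N0 x:[33/2,37] y:[9,50] z:[18,71/2] -> hit [18,71/2], descend [1, 5, 6, 7]
  N1 x:[33/2,31] y:[13,21] z:[37/2,28] -> hit [37/2,21], descend [8, 11]
    N8 x:[53/2,31] y:[13,19] z:[23,28] -> miss, prune
    N11 x:[33/2,21] y:[17,21] z:[37/2,53/2] -> hit [37/2,21] leaf, test {P9(miss), P10@t=37/2}
  N5 x:[22,29] y:[9,17] z:[32,35] -> miss, prune
  N6 x:[57/2,69/2] y:[32,47] z:[28,71/2] -> hit [32,69/2], descend [2, 12]
    N2 x:[57/2,30] y:[44,47] z:[28,30] -> miss, prune
    N12 x:[31,69/2] y:[32,47] z:[32,71/2] -> hit [32,69/2] leaf, test {P6@t=32, P12(miss)}
  N7 x:[19,37] y:[35,50] z:[18,49/2] -> miss, prune

Visited [0, 1, 8, 11, 5, 6, 2, 12, 7]. Tests: 9 box, 2 leaf. Nearest: P10.

== RESULT ==
2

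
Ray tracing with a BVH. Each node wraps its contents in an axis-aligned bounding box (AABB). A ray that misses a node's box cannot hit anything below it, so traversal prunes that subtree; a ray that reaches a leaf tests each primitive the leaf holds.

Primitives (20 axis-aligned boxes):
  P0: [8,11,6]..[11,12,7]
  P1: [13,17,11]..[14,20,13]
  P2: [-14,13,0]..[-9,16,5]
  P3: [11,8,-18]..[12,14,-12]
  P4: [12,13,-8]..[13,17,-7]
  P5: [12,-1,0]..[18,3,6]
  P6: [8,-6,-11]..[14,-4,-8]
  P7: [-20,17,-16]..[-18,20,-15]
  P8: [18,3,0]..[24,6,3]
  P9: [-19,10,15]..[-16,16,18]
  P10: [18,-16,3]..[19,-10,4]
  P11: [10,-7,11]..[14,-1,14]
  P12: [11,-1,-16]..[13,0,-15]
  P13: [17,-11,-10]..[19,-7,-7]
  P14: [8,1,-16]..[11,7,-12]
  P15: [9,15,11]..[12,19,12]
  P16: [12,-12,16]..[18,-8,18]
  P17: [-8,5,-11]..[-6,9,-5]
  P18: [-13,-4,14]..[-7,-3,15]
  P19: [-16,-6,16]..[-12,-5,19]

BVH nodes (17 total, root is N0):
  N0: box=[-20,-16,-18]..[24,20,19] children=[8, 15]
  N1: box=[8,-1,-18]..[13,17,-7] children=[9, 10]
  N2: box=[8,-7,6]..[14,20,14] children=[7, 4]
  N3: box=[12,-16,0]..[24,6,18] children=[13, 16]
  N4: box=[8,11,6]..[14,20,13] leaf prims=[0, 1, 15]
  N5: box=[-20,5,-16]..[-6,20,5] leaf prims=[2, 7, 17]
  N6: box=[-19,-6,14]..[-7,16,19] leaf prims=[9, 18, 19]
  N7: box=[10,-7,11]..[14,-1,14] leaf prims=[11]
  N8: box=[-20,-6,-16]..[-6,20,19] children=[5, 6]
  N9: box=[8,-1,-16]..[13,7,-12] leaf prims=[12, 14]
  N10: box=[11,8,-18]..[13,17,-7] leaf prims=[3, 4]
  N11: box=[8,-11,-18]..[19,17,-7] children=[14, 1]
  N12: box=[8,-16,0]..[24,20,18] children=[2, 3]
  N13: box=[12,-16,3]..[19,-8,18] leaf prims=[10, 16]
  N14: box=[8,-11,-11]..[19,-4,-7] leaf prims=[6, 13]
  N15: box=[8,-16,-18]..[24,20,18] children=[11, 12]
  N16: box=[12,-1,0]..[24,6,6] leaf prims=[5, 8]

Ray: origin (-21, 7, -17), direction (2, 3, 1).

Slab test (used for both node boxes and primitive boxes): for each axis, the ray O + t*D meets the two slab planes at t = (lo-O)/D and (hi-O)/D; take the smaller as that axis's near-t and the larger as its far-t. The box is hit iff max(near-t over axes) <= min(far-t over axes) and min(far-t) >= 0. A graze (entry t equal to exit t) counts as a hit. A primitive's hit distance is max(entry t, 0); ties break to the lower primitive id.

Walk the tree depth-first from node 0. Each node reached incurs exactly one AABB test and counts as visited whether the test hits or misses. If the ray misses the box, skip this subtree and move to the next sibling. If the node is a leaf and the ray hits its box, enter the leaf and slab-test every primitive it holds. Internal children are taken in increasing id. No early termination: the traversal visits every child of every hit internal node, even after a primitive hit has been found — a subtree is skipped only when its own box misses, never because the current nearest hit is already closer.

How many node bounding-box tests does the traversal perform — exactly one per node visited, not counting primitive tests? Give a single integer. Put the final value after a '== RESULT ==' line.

Traverse from the root:
N0 x:[1/2,45/2] y:[-23/3,13/3] z:[-1,36] -> hit [1/2,13/3], descend [8, 15]
  N8 x:[1/2,15/2] y:[-13/3,13/3] z:[1,36] -> hit [1,13/3], descend [5, 6]
    N5 x:[1/2,15/2] y:[-2/3,13/3] z:[1,22] -> hit [1,13/3] leaf, test {P2(miss), P7(miss), P17(miss)}
    N6 x:[1,7] y:[-13/3,3] z:[31,36] -> miss, prune
  N15 x:[29/2,45/2] y:[-23/3,13/3] z:[-1,35] -> miss, prune

order=[0, 8, 5, 6, 15]  |boxes|=5  |leaves|=1  hit=miss

== RESULT ==
5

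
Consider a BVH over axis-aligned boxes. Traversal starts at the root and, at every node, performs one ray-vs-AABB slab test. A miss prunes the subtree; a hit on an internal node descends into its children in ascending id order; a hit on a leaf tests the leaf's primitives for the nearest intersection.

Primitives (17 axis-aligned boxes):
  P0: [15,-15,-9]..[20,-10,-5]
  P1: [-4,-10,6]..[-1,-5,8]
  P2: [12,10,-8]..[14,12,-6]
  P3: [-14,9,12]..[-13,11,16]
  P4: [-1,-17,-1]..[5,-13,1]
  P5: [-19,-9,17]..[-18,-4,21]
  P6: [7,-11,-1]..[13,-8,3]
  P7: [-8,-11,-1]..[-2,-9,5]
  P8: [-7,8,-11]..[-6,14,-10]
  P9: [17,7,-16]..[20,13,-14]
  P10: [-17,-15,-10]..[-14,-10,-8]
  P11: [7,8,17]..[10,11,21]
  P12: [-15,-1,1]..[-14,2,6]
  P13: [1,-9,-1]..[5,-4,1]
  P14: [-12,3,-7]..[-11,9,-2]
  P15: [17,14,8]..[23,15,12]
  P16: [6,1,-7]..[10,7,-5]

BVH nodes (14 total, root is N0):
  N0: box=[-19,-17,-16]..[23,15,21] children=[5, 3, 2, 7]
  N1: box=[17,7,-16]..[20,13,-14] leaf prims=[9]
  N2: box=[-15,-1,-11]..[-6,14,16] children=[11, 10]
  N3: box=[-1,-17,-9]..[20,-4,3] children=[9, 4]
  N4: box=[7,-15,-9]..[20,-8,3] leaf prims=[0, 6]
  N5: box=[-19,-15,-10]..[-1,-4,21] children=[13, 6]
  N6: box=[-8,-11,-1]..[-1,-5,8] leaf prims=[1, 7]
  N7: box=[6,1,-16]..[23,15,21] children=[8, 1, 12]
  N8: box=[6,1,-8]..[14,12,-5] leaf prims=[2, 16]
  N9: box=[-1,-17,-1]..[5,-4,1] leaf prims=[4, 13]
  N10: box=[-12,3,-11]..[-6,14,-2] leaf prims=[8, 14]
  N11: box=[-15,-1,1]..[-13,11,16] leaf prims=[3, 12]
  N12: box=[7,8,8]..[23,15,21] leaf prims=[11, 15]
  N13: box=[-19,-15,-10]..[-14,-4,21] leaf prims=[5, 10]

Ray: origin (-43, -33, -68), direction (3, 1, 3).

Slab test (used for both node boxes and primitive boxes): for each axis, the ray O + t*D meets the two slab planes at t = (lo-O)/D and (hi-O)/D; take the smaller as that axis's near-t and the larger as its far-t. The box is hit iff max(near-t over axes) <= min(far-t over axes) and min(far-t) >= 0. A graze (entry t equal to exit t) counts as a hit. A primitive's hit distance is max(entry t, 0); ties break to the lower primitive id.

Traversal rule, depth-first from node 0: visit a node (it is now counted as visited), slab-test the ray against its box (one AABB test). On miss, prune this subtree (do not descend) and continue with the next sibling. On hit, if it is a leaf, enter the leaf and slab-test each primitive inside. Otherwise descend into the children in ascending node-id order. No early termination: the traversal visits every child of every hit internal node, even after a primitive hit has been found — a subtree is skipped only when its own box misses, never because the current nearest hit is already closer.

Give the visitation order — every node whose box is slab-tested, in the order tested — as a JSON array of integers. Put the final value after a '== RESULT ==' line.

Walk:
N0 x:[8,22] y:[16,48] z:[52/3,89/3] -> hit [52/3,22], descend [2, 3, 5, 7]
  N2 x:[28/3,37/3] y:[32,47] z:[19,28] -> miss, prune
  N3 x:[14,21] y:[16,29] z:[59/3,71/3] -> hit [59/3,21], descend [4, 9]
    N4 x:[50/3,21] y:[18,25] z:[59/3,71/3] -> hit [59/3,21] leaf, test {P0@t=59/3, P6(miss)}
    N9 x:[14,16] y:[16,29] z:[67/3,23] -> miss, prune
  N5 x:[8,14] y:[18,29] z:[58/3,89/3] -> miss, prune
  N7 x:[49/3,22] y:[34,48] z:[52/3,89/3] -> miss, prune

7 AABB tests over nodes [0, 2, 3, 4, 9, 5, 7]; 1 leaf entered; closest P0.

== RESULT ==
[0, 2, 3, 4, 9, 5, 7]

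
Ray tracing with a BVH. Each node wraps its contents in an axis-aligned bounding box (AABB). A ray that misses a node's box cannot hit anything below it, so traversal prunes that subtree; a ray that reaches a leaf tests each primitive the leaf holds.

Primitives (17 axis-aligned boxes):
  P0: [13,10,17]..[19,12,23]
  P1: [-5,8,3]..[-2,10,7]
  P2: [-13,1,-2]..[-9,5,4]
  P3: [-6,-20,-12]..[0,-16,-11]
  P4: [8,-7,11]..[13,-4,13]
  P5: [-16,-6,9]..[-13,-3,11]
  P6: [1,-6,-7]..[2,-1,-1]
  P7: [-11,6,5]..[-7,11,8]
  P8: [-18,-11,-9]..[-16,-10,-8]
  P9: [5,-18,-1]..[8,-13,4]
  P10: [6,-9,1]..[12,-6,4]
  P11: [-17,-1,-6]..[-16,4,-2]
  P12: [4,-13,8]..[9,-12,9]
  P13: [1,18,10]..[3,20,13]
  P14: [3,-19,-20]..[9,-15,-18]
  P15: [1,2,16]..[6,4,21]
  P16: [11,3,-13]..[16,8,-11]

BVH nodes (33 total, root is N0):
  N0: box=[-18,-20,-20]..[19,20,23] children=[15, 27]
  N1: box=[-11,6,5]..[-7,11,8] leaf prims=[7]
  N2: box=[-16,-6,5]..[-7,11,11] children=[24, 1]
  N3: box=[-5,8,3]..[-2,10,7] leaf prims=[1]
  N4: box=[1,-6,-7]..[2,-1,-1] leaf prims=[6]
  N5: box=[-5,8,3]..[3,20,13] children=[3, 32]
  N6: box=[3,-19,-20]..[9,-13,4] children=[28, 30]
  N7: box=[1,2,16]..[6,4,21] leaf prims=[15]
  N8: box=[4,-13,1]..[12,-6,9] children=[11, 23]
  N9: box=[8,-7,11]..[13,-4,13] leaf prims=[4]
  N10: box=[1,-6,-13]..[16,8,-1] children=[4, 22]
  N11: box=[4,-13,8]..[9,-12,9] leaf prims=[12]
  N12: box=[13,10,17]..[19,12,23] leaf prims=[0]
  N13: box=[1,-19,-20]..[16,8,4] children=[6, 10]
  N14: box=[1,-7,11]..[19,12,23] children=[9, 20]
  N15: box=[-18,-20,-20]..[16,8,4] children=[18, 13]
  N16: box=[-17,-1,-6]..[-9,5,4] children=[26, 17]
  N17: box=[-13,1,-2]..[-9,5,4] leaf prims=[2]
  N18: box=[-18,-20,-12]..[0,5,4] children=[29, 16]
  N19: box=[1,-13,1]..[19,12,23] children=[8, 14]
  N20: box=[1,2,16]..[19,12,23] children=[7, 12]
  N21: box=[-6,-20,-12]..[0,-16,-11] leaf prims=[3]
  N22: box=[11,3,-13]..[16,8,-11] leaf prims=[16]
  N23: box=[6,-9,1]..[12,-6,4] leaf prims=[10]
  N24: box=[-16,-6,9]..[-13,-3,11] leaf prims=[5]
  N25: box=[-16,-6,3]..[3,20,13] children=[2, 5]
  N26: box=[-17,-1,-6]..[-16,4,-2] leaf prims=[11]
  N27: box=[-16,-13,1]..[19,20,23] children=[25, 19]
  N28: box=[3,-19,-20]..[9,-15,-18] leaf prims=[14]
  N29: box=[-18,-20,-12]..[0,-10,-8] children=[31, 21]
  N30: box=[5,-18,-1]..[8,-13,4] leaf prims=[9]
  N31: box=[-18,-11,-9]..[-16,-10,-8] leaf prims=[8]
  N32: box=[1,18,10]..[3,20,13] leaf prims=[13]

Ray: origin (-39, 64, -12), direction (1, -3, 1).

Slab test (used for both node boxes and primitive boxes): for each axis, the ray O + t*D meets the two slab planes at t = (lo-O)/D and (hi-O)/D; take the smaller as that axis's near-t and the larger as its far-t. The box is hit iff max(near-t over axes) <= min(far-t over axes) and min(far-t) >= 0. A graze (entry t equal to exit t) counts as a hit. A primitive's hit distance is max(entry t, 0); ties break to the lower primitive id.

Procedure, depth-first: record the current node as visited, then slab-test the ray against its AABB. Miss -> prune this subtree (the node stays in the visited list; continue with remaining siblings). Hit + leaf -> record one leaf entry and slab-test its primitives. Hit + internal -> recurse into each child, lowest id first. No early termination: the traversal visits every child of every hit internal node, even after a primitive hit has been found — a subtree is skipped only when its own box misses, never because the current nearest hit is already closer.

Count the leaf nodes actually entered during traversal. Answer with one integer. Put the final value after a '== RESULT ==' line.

Traverse from the root:
N0 x:[21,58] y:[44/3,28] z:[-8,35] -> hit [21,28], descend [15, 27]
  N15 x:[21,55] y:[56/3,28] z:[-8,16] -> miss, prune
  N27 x:[23,58] y:[44/3,77/3] z:[13,35] -> hit [23,77/3], descend [19, 25]
    N19 x:[40,58] y:[52/3,77/3] z:[13,35] -> miss, prune
    N25 x:[23,42] y:[44/3,70/3] z:[15,25] -> hit [23,70/3], descend [2, 5]
      N2 x:[23,32] y:[53/3,70/3] z:[17,23] -> hit [23,23], descend [1, 24]
        N1 x:[28,32] y:[53/3,58/3] z:[17,20] -> miss, prune
        N24 x:[23,26] y:[67/3,70/3] z:[21,23] -> hit [23,23] leaf, test {P5@t=23}
      N5 x:[34,42] y:[44/3,56/3] z:[15,25] -> miss, prune

Visited [0, 15, 27, 19, 25, 2, 1, 24, 5]. Tests: 9 box, 1 leaf. Nearest: P5.

== RESULT ==
1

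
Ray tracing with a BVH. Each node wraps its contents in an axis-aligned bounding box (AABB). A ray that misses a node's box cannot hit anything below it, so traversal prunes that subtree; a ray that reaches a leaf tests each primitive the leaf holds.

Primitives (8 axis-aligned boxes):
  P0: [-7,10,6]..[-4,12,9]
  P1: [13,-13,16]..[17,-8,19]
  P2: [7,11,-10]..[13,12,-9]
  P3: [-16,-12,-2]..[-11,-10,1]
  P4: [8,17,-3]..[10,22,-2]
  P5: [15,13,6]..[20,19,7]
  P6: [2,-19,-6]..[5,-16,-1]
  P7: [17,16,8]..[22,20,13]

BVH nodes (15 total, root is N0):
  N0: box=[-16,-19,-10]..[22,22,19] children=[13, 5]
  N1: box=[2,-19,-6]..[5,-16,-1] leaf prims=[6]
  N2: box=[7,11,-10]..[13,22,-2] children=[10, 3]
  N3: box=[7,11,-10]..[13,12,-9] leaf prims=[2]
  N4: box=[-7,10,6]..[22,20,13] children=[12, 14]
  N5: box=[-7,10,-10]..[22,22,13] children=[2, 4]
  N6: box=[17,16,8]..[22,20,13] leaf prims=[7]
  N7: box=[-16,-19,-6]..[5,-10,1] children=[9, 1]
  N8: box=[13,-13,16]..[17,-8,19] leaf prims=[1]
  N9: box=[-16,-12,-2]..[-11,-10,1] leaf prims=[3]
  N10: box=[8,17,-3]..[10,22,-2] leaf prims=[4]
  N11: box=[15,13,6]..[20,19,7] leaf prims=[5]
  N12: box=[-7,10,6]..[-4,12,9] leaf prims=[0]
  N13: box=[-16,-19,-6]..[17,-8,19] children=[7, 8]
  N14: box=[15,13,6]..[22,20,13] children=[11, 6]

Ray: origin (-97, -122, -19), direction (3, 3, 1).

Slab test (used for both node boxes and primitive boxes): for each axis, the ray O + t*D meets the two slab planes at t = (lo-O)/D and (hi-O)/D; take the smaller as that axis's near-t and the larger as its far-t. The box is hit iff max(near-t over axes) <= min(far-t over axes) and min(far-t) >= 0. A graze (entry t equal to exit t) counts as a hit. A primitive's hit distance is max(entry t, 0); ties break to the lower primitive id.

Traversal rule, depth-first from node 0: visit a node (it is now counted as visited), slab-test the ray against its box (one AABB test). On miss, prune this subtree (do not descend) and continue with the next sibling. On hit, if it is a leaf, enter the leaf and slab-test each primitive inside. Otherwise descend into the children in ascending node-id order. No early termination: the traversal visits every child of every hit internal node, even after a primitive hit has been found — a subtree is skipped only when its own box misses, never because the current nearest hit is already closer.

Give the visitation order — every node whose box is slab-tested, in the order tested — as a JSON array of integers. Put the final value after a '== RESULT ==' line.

Traverse from the root:
N0 x:[27,119/3] y:[103/3,48] z:[9,38] -> hit [103/3,38], descend [5, 13]
  N5 x:[30,119/3] y:[44,48] z:[9,32] -> miss, prune
  N13 x:[27,38] y:[103/3,38] z:[13,38] -> hit [103/3,38], descend [7, 8]
    N7 x:[27,34] y:[103/3,112/3] z:[13,20] -> miss, prune
    N8 x:[110/3,38] y:[109/3,38] z:[35,38] -> hit [110/3,38] leaf, test {P1@t=110/3}

order=[0, 5, 13, 7, 8]  |boxes|=5  |leaves|=1  hit=P1

== RESULT ==
[0, 5, 13, 7, 8]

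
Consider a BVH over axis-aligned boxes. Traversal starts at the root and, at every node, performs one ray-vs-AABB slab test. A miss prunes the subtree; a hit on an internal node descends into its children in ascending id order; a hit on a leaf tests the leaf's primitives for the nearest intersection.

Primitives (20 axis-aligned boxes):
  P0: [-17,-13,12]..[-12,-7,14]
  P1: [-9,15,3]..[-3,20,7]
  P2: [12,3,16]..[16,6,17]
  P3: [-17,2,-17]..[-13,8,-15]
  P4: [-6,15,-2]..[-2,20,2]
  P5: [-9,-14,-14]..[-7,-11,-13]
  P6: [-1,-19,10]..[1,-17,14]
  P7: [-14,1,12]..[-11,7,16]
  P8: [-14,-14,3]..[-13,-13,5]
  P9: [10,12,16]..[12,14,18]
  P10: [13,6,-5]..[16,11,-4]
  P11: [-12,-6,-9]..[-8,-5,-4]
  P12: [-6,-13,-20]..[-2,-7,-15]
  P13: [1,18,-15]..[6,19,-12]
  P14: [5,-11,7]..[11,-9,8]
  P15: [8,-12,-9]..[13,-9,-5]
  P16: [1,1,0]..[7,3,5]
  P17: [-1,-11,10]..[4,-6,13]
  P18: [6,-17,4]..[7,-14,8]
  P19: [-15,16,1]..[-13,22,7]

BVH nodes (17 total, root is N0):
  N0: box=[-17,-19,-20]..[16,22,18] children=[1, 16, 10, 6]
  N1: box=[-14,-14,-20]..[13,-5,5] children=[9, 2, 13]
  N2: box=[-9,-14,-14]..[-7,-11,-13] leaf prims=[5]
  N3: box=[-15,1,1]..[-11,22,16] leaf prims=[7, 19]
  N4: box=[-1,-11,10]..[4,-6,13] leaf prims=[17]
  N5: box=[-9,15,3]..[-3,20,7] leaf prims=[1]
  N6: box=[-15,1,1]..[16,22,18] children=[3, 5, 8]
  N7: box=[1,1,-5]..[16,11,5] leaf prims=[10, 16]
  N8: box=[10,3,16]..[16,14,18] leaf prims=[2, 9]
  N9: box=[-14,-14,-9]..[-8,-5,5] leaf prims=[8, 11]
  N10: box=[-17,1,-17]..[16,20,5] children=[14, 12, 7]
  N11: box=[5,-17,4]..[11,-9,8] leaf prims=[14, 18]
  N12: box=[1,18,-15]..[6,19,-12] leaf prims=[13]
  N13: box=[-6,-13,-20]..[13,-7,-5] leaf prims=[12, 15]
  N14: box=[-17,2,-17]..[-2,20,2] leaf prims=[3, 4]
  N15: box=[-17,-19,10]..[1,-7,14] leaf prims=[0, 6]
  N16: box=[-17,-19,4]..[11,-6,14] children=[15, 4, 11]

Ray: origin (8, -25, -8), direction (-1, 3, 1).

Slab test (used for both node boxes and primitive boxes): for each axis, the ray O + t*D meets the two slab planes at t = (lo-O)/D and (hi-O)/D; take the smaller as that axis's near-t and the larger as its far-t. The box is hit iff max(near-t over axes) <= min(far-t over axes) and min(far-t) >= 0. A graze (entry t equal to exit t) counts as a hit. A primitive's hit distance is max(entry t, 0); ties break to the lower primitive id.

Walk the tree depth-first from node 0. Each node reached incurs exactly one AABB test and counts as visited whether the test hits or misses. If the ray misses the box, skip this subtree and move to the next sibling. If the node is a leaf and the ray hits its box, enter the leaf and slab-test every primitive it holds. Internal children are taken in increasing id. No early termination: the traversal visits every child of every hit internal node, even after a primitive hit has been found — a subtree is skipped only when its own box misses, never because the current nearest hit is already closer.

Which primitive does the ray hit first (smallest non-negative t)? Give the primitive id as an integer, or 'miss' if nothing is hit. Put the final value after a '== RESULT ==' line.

Traverse from the root:
N0 x:[-8,25] y:[2,47/3] z:[-12,26] -> hit [2,47/3], descend [1, 6, 10, 16]
  N1 x:[-5,22] y:[11/3,20/3] z:[-12,13] -> hit [11/3,20/3], descend [2, 9, 13]
    N2 x:[15,17] y:[11/3,14/3] z:[-6,-5] -> miss, prune
    N9 x:[16,22] y:[11/3,20/3] z:[-1,13] -> miss, prune
    N13 x:[-5,14] y:[4,6] z:[-12,3] -> miss, prune
  N6 x:[-8,23] y:[26/3,47/3] z:[9,26] -> hit [9,47/3], descend [3, 5, 8]
    N3 x:[19,23] y:[26/3,47/3] z:[9,24] -> miss, prune
    N5 x:[11,17] y:[40/3,15] z:[11,15] -> hit [40/3,15] leaf, test {P1@t=40/3}
    N8 x:[-8,-2] y:[28/3,13] z:[24,26] -> miss, prune
  N10 x:[-8,25] y:[26/3,15] z:[-9,13] -> hit [26/3,13], descend [7, 12, 14]
    N7 x:[-8,7] y:[26/3,12] z:[3,13] -> miss, prune
    N12 x:[2,7] y:[43/3,44/3] z:[-7,-4] -> miss, prune
    N14 x:[10,25] y:[9,15] z:[-9,10] -> hit [10,10] leaf, test {P3(miss), P4(miss)}
  N16 x:[-3,25] y:[2,19/3] z:[12,22] -> miss, prune

14 AABB tests over nodes [0, 1, 2, 9, 13, 6, 3, 5, 8, 10, 7, 12, 14, 16]; 2 leaves entered; closest P1.

== RESULT ==
1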